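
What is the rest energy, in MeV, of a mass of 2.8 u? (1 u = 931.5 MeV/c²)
E = mc² = 2608 MeV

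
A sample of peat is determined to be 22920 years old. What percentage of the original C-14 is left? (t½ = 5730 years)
N/N₀ = (1/2)^(t/t½) = 0.0625 = 6.25%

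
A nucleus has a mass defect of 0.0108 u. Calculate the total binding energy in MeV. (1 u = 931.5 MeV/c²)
B.E. = Δm × 931.5 = 10.06 MeV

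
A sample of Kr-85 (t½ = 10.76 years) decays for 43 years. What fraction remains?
N/N₀ = (1/2)^(t/t½) = 0.06266 = 6.27%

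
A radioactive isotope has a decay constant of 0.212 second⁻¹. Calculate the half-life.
t½ = ln(2)/λ = 3.27 seconds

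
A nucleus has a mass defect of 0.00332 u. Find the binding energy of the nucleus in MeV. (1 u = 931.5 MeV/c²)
B.E. = Δm × 931.5 = 3.093 MeV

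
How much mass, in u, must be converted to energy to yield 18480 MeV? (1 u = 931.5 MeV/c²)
m = E/c² = 19.84 u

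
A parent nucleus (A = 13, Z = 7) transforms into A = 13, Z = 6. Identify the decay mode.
ΔA = 0, ΔZ = -1 ⇒ beta-plus decay (β⁺) or electron capture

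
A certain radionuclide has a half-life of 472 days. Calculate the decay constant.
λ = ln(2)/t½ = 0.001469 day⁻¹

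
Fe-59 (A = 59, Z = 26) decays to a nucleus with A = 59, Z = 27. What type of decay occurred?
ΔA = 0, ΔZ = +1 ⇒ beta-minus decay (β⁻)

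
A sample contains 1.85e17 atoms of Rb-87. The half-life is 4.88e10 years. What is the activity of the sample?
A = λN = 2.628e6 decays/year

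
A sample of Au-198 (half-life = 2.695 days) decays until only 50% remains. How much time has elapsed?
t = t½ × log₂(N₀/N) = 2.695 days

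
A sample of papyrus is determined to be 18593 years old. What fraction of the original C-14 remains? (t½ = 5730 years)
N/N₀ = (1/2)^(t/t½) = 0.1055 = 10.5%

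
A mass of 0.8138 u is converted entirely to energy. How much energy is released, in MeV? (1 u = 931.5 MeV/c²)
E = mc² = 758.1 MeV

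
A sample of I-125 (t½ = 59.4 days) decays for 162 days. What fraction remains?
N/N₀ = (1/2)^(t/t½) = 0.151 = 15.1%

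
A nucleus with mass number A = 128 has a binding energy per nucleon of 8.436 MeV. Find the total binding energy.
B.E. = 8.436 × 128 = 1080 MeV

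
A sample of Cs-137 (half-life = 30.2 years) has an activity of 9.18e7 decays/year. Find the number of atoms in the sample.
N = A/λ = 4e9 atoms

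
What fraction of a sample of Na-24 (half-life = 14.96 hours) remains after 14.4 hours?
N/N₀ = (1/2)^(t/t½) = 0.5131 = 51.3%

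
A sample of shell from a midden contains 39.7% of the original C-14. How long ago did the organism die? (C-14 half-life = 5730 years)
Age = t½ × log₂(1/ratio) = 7637 years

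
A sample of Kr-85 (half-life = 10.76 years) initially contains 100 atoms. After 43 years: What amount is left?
N = N₀(1/2)^(t/t½) = 6.266 atoms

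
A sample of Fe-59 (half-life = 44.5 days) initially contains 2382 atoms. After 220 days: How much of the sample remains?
N = N₀(1/2)^(t/t½) = 77.39 atoms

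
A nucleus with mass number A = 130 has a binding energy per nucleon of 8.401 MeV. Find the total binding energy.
B.E. = 8.401 × 130 = 1092 MeV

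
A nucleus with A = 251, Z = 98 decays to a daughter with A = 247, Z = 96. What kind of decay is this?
ΔA = -4, ΔZ = -2 ⇒ alpha decay (α)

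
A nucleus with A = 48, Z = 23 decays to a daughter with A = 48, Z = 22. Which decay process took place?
ΔA = 0, ΔZ = -1 ⇒ beta-plus decay (β⁺) or electron capture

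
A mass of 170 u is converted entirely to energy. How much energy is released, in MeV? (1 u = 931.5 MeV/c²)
E = mc² = 1.584e5 MeV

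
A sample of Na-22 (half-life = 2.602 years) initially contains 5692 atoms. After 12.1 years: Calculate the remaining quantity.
N = N₀(1/2)^(t/t½) = 226.7 atoms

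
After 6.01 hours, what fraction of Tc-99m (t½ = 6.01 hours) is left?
N/N₀ = (1/2)^(t/t½) = 0.5 = 50%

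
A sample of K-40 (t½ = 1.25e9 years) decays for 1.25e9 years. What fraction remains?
N/N₀ = (1/2)^(t/t½) = 0.5 = 50%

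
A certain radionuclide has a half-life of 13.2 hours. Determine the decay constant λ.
λ = ln(2)/t½ = 0.05251 hour⁻¹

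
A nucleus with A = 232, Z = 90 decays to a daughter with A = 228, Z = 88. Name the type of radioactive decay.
ΔA = -4, ΔZ = -2 ⇒ alpha decay (α)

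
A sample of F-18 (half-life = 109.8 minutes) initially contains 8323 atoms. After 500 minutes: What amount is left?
N = N₀(1/2)^(t/t½) = 354.4 atoms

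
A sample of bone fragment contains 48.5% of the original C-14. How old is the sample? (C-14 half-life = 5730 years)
Age = t½ × log₂(1/ratio) = 5982 years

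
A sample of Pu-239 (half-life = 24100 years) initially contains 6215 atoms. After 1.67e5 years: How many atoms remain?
N = N₀(1/2)^(t/t½) = 50.99 atoms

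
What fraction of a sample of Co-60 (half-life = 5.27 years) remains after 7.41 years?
N/N₀ = (1/2)^(t/t½) = 0.3773 = 37.7%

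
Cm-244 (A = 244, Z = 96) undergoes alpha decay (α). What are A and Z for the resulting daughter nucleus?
Daughter: A = 240, Z = 94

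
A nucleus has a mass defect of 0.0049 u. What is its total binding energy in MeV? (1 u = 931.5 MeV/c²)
B.E. = Δm × 931.5 = 4.564 MeV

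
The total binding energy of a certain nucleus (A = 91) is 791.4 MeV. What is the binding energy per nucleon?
B.E./A = 791.4/91 = 8.697 MeV/nucleon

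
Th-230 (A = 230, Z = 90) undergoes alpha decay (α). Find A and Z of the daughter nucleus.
Daughter: A = 226, Z = 88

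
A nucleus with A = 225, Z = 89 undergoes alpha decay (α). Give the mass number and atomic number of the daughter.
Daughter: A = 221, Z = 87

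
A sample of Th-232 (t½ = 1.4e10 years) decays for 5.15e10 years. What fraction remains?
N/N₀ = (1/2)^(t/t½) = 0.0781 = 7.81%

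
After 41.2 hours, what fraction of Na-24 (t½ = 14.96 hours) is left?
N/N₀ = (1/2)^(t/t½) = 0.1482 = 14.8%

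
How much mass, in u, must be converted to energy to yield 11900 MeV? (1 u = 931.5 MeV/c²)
m = E/c² = 12.78 u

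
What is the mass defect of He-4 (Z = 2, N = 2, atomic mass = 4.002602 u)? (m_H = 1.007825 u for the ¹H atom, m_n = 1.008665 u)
Δm = Z·m_H + N·m_n − M = 0.03038 u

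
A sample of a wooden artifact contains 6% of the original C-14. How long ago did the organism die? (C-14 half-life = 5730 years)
Age = t½ × log₂(1/ratio) = 23260 years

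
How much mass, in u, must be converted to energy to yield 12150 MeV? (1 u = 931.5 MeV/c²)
m = E/c² = 13.04 u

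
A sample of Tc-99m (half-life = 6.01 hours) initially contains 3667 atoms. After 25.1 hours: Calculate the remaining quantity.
N = N₀(1/2)^(t/t½) = 202.8 atoms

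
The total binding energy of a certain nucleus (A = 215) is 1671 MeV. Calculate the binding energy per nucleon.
B.E./A = 1671/215 = 7.772 MeV/nucleon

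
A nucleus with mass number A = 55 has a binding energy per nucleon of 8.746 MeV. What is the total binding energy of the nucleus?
B.E. = 8.746 × 55 = 481 MeV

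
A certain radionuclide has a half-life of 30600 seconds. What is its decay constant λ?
λ = ln(2)/t½ = 2.265e-5 second⁻¹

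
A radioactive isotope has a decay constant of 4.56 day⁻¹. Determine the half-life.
t½ = ln(2)/λ = 0.152 days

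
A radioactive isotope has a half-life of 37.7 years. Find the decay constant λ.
λ = ln(2)/t½ = 0.01839 year⁻¹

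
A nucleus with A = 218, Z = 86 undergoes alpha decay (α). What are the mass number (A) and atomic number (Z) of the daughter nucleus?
Daughter: A = 214, Z = 84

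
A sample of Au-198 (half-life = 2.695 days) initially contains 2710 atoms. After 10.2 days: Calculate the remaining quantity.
N = N₀(1/2)^(t/t½) = 196.6 atoms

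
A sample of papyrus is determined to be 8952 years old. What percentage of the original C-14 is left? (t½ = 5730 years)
N/N₀ = (1/2)^(t/t½) = 0.3386 = 33.9%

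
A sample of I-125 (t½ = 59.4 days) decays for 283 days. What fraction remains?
N/N₀ = (1/2)^(t/t½) = 0.0368 = 3.68%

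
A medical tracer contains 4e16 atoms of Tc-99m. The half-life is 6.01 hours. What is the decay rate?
A = λN = 4.613e15 decays/hour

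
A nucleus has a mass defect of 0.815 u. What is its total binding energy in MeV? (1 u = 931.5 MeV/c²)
B.E. = Δm × 931.5 = 759.2 MeV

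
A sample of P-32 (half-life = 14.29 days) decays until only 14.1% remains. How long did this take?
t = t½ × log₂(N₀/N) = 40.39 days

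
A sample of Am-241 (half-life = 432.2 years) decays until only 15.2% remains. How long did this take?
t = t½ × log₂(N₀/N) = 1175 years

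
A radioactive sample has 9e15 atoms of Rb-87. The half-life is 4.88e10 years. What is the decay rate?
A = λN = 1.278e5 decays/year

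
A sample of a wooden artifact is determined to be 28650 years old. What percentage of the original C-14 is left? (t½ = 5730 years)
N/N₀ = (1/2)^(t/t½) = 0.03125 = 3.12%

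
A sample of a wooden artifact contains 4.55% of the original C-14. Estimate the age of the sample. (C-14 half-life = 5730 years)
Age = t½ × log₂(1/ratio) = 25540 years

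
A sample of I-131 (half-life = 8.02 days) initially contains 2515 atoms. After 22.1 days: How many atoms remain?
N = N₀(1/2)^(t/t½) = 372.4 atoms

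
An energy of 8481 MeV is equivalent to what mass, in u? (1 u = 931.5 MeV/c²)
m = E/c² = 9.105 u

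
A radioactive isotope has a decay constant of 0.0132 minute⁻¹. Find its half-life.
t½ = ln(2)/λ = 52.51 minutes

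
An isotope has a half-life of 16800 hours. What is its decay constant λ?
λ = ln(2)/t½ = 4.126e-5 hour⁻¹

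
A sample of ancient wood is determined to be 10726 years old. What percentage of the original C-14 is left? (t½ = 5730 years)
N/N₀ = (1/2)^(t/t½) = 0.2732 = 27.3%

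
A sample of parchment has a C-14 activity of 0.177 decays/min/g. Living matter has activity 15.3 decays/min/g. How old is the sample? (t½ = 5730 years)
Age = t½ × log₂(A₀/A) = 36860 years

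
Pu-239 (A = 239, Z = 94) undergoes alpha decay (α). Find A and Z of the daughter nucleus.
Daughter: A = 235, Z = 92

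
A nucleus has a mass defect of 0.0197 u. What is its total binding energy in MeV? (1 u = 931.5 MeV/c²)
B.E. = Δm × 931.5 = 18.35 MeV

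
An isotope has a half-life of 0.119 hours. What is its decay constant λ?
λ = ln(2)/t½ = 5.825 hour⁻¹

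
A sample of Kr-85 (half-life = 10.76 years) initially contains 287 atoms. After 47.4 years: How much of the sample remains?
N = N₀(1/2)^(t/t½) = 13.55 atoms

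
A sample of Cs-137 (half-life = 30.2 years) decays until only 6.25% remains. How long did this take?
t = t½ × log₂(N₀/N) = 120.8 years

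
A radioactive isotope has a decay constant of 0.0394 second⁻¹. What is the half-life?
t½ = ln(2)/λ = 17.59 seconds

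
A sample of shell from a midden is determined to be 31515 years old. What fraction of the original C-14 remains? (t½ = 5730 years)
N/N₀ = (1/2)^(t/t½) = 0.0221 = 2.21%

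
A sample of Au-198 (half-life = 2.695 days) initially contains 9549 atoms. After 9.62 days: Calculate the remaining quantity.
N = N₀(1/2)^(t/t½) = 804.3 atoms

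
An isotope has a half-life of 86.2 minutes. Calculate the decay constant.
λ = ln(2)/t½ = 0.008041 minute⁻¹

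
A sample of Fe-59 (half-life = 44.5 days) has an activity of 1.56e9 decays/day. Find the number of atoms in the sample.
N = A/λ = 1.002e11 atoms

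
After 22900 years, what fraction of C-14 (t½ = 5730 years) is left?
N/N₀ = (1/2)^(t/t½) = 0.06265 = 6.27%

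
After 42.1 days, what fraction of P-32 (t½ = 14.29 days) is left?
N/N₀ = (1/2)^(t/t½) = 0.1298 = 13%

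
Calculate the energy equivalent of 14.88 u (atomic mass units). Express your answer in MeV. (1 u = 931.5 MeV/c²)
E = mc² = 13860 MeV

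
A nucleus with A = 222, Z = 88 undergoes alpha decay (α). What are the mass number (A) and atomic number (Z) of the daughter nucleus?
Daughter: A = 218, Z = 86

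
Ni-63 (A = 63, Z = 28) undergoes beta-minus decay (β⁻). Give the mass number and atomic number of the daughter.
Daughter: A = 63, Z = 29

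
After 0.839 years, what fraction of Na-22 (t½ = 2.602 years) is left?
N/N₀ = (1/2)^(t/t½) = 0.7997 = 80%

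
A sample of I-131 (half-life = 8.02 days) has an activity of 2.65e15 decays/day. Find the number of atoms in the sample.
N = A/λ = 3.066e16 atoms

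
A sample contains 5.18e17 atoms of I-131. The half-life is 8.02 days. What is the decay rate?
A = λN = 4.477e16 decays/day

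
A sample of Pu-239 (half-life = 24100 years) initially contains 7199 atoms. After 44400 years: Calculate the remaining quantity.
N = N₀(1/2)^(t/t½) = 2008 atoms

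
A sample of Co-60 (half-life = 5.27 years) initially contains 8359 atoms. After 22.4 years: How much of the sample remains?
N = N₀(1/2)^(t/t½) = 439.2 atoms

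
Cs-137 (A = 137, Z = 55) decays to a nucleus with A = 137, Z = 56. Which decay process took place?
ΔA = 0, ΔZ = +1 ⇒ beta-minus decay (β⁻)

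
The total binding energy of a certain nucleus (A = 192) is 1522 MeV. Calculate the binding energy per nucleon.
B.E./A = 1522/192 = 7.927 MeV/nucleon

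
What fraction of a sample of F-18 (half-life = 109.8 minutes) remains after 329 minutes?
N/N₀ = (1/2)^(t/t½) = 0.1253 = 12.5%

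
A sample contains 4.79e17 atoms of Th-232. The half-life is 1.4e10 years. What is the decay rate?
A = λN = 2.372e7 decays/year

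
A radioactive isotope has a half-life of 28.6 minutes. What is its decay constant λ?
λ = ln(2)/t½ = 0.02424 minute⁻¹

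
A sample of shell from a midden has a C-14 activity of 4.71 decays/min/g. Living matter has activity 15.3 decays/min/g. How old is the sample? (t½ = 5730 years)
Age = t½ × log₂(A₀/A) = 9739 years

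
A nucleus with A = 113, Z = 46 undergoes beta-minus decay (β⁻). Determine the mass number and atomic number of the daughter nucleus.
Daughter: A = 113, Z = 47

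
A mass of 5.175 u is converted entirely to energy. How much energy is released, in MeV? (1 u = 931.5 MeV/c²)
E = mc² = 4821 MeV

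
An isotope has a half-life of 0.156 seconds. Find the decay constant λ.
λ = ln(2)/t½ = 4.443 second⁻¹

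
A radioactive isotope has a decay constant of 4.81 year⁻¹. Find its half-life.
t½ = ln(2)/λ = 0.1441 years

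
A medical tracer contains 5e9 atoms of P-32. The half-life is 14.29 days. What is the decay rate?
A = λN = 2.425e8 decays/day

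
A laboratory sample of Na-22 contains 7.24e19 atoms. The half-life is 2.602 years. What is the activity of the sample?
A = λN = 1.929e19 decays/year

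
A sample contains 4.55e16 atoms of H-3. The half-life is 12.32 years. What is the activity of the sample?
A = λN = 2.56e15 decays/year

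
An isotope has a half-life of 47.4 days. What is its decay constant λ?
λ = ln(2)/t½ = 0.01462 day⁻¹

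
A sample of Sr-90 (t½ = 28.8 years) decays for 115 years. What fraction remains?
N/N₀ = (1/2)^(t/t½) = 0.0628 = 6.28%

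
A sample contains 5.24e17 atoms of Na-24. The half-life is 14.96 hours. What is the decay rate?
A = λN = 2.428e16 decays/hour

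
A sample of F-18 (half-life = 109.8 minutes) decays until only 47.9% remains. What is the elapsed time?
t = t½ × log₂(N₀/N) = 116.6 minutes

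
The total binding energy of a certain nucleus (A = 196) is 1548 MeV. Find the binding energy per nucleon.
B.E./A = 1548/196 = 7.898 MeV/nucleon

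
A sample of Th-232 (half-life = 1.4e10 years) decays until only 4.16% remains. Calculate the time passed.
t = t½ × log₂(N₀/N) = 6.422e10 years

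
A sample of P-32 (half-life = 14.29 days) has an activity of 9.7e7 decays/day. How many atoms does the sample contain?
N = A/λ = 2e9 atoms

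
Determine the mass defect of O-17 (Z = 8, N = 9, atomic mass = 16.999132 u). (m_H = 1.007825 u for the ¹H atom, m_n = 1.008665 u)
Δm = Z·m_H + N·m_n − M = 0.1415 u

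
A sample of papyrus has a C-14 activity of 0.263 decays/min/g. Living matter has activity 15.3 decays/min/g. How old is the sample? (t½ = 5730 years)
Age = t½ × log₂(A₀/A) = 33590 years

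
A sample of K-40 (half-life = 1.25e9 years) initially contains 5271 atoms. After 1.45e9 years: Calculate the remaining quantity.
N = N₀(1/2)^(t/t½) = 2359 atoms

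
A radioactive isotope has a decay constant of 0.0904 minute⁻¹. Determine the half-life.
t½ = ln(2)/λ = 7.668 minutes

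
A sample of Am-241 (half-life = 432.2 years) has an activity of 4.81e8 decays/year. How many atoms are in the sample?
N = A/λ = 2.999e11 atoms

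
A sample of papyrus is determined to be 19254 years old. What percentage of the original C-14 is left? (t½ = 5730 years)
N/N₀ = (1/2)^(t/t½) = 0.09738 = 9.74%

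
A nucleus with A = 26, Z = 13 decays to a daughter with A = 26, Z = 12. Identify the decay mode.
ΔA = 0, ΔZ = -1 ⇒ beta-plus decay (β⁺) or electron capture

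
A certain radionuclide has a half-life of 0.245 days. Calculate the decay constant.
λ = ln(2)/t½ = 2.829 day⁻¹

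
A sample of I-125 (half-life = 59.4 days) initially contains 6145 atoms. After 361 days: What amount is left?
N = N₀(1/2)^(t/t½) = 91 atoms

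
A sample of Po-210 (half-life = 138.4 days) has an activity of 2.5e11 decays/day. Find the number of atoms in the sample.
N = A/λ = 4.992e13 atoms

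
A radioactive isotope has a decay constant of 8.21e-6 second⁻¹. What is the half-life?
t½ = ln(2)/λ = 84430 seconds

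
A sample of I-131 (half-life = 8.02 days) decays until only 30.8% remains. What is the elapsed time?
t = t½ × log₂(N₀/N) = 13.63 days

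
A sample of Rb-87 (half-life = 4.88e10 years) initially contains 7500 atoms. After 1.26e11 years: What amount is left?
N = N₀(1/2)^(t/t½) = 1253 atoms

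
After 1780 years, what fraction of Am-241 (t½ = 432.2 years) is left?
N/N₀ = (1/2)^(t/t½) = 0.05757 = 5.76%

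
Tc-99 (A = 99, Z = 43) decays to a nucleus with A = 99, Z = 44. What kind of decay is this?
ΔA = 0, ΔZ = +1 ⇒ beta-minus decay (β⁻)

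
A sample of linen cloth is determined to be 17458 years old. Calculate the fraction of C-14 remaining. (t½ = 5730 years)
N/N₀ = (1/2)^(t/t½) = 0.121 = 12.1%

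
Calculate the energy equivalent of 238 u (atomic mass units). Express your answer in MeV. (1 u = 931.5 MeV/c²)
E = mc² = 2.217e5 MeV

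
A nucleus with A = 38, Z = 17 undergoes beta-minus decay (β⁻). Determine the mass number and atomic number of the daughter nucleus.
Daughter: A = 38, Z = 18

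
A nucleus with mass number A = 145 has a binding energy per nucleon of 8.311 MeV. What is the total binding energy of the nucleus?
B.E. = 8.311 × 145 = 1205 MeV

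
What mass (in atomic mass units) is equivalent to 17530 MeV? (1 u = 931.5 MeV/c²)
m = E/c² = 18.82 u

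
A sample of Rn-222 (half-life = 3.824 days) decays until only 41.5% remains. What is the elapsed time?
t = t½ × log₂(N₀/N) = 4.852 days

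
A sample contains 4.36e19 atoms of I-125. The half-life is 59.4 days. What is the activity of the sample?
A = λN = 5.088e17 decays/day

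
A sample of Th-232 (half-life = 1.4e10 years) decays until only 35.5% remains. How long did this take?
t = t½ × log₂(N₀/N) = 2.092e10 years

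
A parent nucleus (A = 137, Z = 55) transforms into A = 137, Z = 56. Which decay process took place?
ΔA = 0, ΔZ = +1 ⇒ beta-minus decay (β⁻)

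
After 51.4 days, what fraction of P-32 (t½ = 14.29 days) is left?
N/N₀ = (1/2)^(t/t½) = 0.08265 = 8.26%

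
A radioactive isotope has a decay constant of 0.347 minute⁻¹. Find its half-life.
t½ = ln(2)/λ = 1.998 minutes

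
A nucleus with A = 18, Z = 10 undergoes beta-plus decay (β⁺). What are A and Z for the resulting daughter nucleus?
Daughter: A = 18, Z = 9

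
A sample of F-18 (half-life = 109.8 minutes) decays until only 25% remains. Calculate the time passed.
t = t½ × log₂(N₀/N) = 219.6 minutes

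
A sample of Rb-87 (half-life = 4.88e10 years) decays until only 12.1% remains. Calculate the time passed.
t = t½ × log₂(N₀/N) = 1.487e11 years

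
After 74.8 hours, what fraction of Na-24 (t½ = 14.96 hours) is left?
N/N₀ = (1/2)^(t/t½) = 0.03125 = 3.13%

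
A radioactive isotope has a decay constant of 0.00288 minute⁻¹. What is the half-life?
t½ = ln(2)/λ = 240.7 minutes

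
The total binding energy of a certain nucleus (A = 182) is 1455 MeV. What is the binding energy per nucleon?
B.E./A = 1455/182 = 7.995 MeV/nucleon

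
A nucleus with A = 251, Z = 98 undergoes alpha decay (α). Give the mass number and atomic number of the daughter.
Daughter: A = 247, Z = 96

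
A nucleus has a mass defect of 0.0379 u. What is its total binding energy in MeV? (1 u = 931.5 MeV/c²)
B.E. = Δm × 931.5 = 35.3 MeV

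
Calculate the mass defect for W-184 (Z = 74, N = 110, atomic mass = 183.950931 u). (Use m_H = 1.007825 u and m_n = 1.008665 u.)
Δm = Z·m_H + N·m_n − M = 1.581 u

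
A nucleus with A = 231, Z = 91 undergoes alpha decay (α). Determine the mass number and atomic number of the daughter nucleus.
Daughter: A = 227, Z = 89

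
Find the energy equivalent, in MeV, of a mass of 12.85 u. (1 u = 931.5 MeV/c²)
E = mc² = 11970 MeV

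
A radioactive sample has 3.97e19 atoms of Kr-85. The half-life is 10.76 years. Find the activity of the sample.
A = λN = 2.557e18 decays/year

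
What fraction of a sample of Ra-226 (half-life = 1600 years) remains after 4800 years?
N/N₀ = (1/2)^(t/t½) = 0.125 = 12.5%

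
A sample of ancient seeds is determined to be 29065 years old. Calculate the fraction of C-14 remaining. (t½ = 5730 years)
N/N₀ = (1/2)^(t/t½) = 0.02972 = 2.97%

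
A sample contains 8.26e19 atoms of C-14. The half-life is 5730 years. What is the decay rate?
A = λN = 9.992e15 decays/year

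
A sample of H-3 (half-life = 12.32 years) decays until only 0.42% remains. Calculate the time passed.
t = t½ × log₂(N₀/N) = 97.27 years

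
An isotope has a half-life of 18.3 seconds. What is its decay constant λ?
λ = ln(2)/t½ = 0.03788 second⁻¹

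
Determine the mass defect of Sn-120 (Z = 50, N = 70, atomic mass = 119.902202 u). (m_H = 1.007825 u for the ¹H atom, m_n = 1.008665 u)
Δm = Z·m_H + N·m_n − M = 1.096 u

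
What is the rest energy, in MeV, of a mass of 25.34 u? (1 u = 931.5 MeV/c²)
E = mc² = 23600 MeV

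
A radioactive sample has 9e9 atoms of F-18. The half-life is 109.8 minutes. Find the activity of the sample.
A = λN = 5.682e7 decays/minute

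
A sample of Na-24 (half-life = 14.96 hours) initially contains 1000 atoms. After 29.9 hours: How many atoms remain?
N = N₀(1/2)^(t/t½) = 250.2 atoms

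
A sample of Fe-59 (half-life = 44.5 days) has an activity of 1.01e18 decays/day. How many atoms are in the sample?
N = A/λ = 6.484e19 atoms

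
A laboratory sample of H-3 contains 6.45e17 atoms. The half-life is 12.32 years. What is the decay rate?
A = λN = 3.629e16 decays/year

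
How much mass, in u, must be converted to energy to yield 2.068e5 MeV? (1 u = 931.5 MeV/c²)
m = E/c² = 222 u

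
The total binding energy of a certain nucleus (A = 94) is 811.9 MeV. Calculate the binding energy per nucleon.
B.E./A = 811.9/94 = 8.637 MeV/nucleon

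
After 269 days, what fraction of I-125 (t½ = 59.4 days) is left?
N/N₀ = (1/2)^(t/t½) = 0.04333 = 4.33%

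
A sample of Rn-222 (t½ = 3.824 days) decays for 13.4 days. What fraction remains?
N/N₀ = (1/2)^(t/t½) = 0.08813 = 8.81%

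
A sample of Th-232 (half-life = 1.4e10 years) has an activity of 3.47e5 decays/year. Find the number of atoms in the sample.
N = A/λ = 7.009e15 atoms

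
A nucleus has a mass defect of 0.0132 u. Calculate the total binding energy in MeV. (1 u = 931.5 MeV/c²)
B.E. = Δm × 931.5 = 12.3 MeV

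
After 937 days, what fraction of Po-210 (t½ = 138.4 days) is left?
N/N₀ = (1/2)^(t/t½) = 0.009161 = 0.916%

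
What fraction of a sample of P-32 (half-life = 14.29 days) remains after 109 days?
N/N₀ = (1/2)^(t/t½) = 0.005056 = 0.506%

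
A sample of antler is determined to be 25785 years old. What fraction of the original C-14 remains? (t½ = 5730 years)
N/N₀ = (1/2)^(t/t½) = 0.04419 = 4.42%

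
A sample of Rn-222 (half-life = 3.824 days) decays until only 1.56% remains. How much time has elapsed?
t = t½ × log₂(N₀/N) = 22.95 days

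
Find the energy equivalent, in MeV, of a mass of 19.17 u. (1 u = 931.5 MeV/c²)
E = mc² = 17860 MeV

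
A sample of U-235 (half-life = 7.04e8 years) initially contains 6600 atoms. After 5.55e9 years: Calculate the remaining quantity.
N = N₀(1/2)^(t/t½) = 27.95 atoms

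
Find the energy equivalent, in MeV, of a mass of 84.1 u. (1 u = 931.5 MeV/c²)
E = mc² = 78340 MeV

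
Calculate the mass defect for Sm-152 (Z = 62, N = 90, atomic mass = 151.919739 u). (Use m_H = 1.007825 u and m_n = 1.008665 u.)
Δm = Z·m_H + N·m_n − M = 1.345 u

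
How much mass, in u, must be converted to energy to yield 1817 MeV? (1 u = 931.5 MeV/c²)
m = E/c² = 1.951 u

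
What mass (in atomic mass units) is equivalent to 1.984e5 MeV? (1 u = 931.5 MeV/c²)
m = E/c² = 213 u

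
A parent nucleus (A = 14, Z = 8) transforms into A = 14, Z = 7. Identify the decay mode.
ΔA = 0, ΔZ = -1 ⇒ beta-plus decay (β⁺) or electron capture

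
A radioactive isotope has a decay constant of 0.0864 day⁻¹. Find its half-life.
t½ = ln(2)/λ = 8.023 days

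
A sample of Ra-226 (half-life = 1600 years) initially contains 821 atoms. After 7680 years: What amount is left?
N = N₀(1/2)^(t/t½) = 29.47 atoms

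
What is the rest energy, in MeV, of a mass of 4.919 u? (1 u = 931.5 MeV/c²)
E = mc² = 4582 MeV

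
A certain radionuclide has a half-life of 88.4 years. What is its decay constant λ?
λ = ln(2)/t½ = 0.007841 year⁻¹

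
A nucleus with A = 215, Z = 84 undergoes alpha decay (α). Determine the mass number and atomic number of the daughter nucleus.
Daughter: A = 211, Z = 82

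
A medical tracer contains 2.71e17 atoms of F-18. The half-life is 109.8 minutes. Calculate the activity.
A = λN = 1.711e15 decays/minute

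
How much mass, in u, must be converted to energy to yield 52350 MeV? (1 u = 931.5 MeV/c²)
m = E/c² = 56.2 u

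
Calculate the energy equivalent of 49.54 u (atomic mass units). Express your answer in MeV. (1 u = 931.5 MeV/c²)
E = mc² = 46150 MeV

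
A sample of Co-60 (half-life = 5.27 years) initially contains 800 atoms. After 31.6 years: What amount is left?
N = N₀(1/2)^(t/t½) = 12.53 atoms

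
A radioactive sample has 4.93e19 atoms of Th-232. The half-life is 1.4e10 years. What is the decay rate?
A = λN = 2.441e9 decays/year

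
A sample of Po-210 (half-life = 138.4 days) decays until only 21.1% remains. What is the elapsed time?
t = t½ × log₂(N₀/N) = 310.7 days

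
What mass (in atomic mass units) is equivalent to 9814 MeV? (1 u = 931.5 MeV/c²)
m = E/c² = 10.54 u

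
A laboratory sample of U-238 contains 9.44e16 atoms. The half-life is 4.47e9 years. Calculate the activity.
A = λN = 1.464e7 decays/year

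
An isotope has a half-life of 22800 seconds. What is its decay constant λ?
λ = ln(2)/t½ = 3.04e-5 second⁻¹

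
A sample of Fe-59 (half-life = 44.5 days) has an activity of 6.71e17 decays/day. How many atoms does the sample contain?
N = A/λ = 4.308e19 atoms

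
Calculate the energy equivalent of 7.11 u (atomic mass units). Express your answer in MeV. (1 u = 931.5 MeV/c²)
E = mc² = 6623 MeV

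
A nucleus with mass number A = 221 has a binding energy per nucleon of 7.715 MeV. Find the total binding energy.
B.E. = 7.715 × 221 = 1705 MeV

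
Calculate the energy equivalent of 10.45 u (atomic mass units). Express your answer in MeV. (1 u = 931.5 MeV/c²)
E = mc² = 9734 MeV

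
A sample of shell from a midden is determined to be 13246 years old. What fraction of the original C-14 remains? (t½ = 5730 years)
N/N₀ = (1/2)^(t/t½) = 0.2014 = 20.1%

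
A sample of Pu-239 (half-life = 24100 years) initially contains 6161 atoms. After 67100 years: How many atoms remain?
N = N₀(1/2)^(t/t½) = 894.4 atoms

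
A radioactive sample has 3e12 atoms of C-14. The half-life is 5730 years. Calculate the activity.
A = λN = 3.629e8 decays/year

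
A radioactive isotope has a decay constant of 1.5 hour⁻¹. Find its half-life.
t½ = ln(2)/λ = 0.4621 hours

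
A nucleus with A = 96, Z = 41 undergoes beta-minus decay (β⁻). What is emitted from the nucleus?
β⁻: electron (e⁻) + antineutrino (ν̄ₑ)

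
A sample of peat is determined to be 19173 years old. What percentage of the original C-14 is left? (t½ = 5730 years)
N/N₀ = (1/2)^(t/t½) = 0.09834 = 9.83%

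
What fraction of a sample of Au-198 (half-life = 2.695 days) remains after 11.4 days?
N/N₀ = (1/2)^(t/t½) = 0.05329 = 5.33%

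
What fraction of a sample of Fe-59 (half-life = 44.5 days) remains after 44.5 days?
N/N₀ = (1/2)^(t/t½) = 0.5 = 50%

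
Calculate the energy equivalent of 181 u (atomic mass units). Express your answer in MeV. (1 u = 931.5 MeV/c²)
E = mc² = 1.686e5 MeV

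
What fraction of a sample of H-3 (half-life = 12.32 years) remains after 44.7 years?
N/N₀ = (1/2)^(t/t½) = 0.08087 = 8.09%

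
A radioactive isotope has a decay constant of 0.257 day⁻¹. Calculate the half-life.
t½ = ln(2)/λ = 2.697 days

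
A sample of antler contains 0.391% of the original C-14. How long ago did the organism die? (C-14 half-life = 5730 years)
Age = t½ × log₂(1/ratio) = 45830 years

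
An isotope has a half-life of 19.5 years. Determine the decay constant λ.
λ = ln(2)/t½ = 0.03555 year⁻¹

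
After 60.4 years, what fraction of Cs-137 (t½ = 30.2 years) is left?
N/N₀ = (1/2)^(t/t½) = 0.25 = 25%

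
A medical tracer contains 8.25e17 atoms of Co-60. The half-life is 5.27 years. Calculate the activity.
A = λN = 1.085e17 decays/year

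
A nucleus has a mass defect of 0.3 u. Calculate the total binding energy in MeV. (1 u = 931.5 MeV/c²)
B.E. = Δm × 931.5 = 279.4 MeV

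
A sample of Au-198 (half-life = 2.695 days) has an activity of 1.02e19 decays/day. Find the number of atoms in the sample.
N = A/λ = 3.966e19 atoms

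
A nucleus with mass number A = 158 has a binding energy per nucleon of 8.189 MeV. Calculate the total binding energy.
B.E. = 8.189 × 158 = 1294 MeV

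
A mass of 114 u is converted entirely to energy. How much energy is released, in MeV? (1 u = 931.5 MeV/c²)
E = mc² = 1.062e5 MeV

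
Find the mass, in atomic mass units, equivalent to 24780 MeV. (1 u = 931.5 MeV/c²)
m = E/c² = 26.6 u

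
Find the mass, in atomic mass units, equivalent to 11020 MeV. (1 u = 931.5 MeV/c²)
m = E/c² = 11.83 u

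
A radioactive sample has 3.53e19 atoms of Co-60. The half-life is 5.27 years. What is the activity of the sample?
A = λN = 4.643e18 decays/year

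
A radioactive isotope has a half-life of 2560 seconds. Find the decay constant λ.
λ = ln(2)/t½ = 2.708e-4 second⁻¹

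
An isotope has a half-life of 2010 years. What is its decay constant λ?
λ = ln(2)/t½ = 3.448e-4 year⁻¹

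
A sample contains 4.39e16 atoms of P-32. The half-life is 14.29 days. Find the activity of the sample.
A = λN = 2.129e15 decays/day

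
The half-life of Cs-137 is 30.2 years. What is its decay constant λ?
λ = ln(2)/t½ = 0.02295 year⁻¹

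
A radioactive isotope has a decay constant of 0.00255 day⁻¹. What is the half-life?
t½ = ln(2)/λ = 271.8 days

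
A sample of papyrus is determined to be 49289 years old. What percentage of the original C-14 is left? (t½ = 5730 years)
N/N₀ = (1/2)^(t/t½) = 0.002574 = 0.257%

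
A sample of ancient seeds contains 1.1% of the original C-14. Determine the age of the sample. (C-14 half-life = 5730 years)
Age = t½ × log₂(1/ratio) = 37280 years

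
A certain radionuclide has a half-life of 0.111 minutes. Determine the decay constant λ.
λ = ln(2)/t½ = 6.245 minute⁻¹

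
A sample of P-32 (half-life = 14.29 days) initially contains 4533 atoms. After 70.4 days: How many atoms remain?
N = N₀(1/2)^(t/t½) = 149.1 atoms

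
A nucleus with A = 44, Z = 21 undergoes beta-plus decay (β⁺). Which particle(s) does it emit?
β⁺: positron (e⁺) + neutrino (νₑ)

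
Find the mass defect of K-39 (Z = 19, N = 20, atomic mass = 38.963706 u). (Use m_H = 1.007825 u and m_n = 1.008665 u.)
Δm = Z·m_H + N·m_n − M = 0.3583 u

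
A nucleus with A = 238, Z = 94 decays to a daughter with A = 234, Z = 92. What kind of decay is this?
ΔA = -4, ΔZ = -2 ⇒ alpha decay (α)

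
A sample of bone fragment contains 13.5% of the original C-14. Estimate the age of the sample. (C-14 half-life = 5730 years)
Age = t½ × log₂(1/ratio) = 16550 years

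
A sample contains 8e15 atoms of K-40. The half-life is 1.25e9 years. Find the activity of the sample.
A = λN = 4.436e6 decays/year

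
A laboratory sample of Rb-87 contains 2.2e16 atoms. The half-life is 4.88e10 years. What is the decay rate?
A = λN = 3.125e5 decays/year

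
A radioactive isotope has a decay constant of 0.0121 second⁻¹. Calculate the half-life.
t½ = ln(2)/λ = 57.28 seconds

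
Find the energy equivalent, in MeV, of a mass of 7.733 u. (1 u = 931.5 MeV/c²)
E = mc² = 7203 MeV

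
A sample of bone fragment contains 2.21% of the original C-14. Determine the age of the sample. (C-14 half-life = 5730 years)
Age = t½ × log₂(1/ratio) = 31510 years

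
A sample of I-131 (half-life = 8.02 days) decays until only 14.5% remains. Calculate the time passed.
t = t½ × log₂(N₀/N) = 22.34 days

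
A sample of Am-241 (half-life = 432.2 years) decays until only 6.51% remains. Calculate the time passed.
t = t½ × log₂(N₀/N) = 1703 years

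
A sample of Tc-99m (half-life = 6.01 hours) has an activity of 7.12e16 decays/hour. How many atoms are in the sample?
N = A/λ = 6.173e17 atoms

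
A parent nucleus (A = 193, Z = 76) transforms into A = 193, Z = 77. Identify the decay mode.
ΔA = 0, ΔZ = +1 ⇒ beta-minus decay (β⁻)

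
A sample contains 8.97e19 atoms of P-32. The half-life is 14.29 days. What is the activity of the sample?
A = λN = 4.351e18 decays/day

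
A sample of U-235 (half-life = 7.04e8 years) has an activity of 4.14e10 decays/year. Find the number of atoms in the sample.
N = A/λ = 4.205e19 atoms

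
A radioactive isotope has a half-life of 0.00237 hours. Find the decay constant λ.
λ = ln(2)/t½ = 292.5 hour⁻¹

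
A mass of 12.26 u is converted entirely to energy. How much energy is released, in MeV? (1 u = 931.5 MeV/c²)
E = mc² = 11420 MeV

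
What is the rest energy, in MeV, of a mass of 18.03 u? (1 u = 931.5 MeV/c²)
E = mc² = 16790 MeV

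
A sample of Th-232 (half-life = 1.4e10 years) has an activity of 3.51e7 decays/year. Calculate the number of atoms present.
N = A/λ = 7.089e17 atoms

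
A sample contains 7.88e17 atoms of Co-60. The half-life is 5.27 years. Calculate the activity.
A = λN = 1.036e17 decays/year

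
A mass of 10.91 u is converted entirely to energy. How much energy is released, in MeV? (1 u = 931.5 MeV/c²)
E = mc² = 10160 MeV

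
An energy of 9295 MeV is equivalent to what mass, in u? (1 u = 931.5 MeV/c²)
m = E/c² = 9.979 u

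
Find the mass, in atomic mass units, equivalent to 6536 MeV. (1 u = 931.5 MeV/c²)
m = E/c² = 7.017 u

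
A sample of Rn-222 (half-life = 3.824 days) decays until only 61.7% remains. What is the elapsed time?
t = t½ × log₂(N₀/N) = 2.664 days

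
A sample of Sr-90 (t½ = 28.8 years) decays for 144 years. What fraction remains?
N/N₀ = (1/2)^(t/t½) = 0.03125 = 3.12%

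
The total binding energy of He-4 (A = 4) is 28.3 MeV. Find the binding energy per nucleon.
B.E./A = 28.3/4 = 7.075 MeV/nucleon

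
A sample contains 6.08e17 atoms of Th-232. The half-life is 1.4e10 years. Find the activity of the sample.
A = λN = 3.01e7 decays/year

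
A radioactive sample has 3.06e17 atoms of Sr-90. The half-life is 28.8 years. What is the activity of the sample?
A = λN = 7.365e15 decays/year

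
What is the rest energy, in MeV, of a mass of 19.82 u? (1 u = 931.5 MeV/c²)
E = mc² = 18460 MeV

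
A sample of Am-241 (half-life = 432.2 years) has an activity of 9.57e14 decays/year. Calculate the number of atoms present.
N = A/λ = 5.967e17 atoms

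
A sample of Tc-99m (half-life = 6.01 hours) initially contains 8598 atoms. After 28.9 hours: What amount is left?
N = N₀(1/2)^(t/t½) = 306.8 atoms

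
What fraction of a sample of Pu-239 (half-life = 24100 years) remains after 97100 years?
N/N₀ = (1/2)^(t/t½) = 0.06125 = 6.13%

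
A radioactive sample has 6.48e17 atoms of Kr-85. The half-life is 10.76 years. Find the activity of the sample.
A = λN = 4.174e16 decays/year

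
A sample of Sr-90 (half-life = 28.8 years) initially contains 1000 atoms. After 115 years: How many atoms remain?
N = N₀(1/2)^(t/t½) = 62.8 atoms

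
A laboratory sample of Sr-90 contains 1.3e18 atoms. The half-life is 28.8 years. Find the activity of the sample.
A = λN = 3.129e16 decays/year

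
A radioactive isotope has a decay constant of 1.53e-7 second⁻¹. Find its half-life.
t½ = ln(2)/λ = 4.53e6 seconds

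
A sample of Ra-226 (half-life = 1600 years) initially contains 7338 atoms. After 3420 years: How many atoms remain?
N = N₀(1/2)^(t/t½) = 1668 atoms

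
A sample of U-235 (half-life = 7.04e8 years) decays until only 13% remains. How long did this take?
t = t½ × log₂(N₀/N) = 2.072e9 years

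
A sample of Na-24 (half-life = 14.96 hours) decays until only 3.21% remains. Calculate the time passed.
t = t½ × log₂(N₀/N) = 74.22 hours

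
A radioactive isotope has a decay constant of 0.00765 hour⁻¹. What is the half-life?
t½ = ln(2)/λ = 90.61 hours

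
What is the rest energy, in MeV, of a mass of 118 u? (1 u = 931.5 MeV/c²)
E = mc² = 1.099e5 MeV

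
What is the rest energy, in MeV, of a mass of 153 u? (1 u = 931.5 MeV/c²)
E = mc² = 1.425e5 MeV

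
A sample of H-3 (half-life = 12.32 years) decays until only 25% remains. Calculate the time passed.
t = t½ × log₂(N₀/N) = 24.64 years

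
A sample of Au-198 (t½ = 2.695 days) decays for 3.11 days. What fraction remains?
N/N₀ = (1/2)^(t/t½) = 0.4494 = 44.9%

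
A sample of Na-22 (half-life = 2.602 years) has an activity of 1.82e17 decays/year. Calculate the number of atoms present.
N = A/λ = 6.832e17 atoms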